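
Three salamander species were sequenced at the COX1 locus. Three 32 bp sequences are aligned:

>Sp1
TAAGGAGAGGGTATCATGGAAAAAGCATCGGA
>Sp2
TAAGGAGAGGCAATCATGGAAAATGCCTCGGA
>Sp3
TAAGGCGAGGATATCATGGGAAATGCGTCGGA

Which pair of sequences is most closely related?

Sp1 and Sp2

Sp1–Sp2: 4/32 differ, p = 0.125, d = 0.137.
Sp1–Sp3: 5/32 differ, p = 0.156, d = 0.175.
Sp2–Sp3: 5/32 differ, p = 0.156, d = 0.175.
The smallest distance is between Sp1 and Sp2.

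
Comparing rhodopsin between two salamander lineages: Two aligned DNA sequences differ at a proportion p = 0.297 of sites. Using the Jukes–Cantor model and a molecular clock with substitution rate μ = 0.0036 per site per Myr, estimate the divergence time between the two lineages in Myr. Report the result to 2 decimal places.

52.52

d = −(3/4) ln(1 − 4p/3) = −0.75 ln(1 − 0.396) = −0.75 ln(0.604)
  = −0.75 × (-0.504181) = 0.378136 substitutions/site.
Under a molecular clock d = 2μt, so t = d/(2μ) = 0.378136 / (2 × 0.0036) = 52.52 Myr.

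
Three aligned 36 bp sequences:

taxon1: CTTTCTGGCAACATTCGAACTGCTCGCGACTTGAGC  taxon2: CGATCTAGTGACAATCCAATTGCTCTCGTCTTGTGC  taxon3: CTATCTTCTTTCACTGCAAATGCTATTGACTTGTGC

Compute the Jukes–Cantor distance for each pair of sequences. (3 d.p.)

taxon1–taxon2: 11/36 sites differ → p ≈ 0.305556, d = −0.75 ln(1 − 0.407408) = 0.392437 ≈ 0.392.
taxon1–taxon3: 14/36 sites differ → p ≈ 0.388889, d = −0.75 ln(1 − 0.518519) = 0.548166 ≈ 0.548.
taxon2–taxon3: 11/36 sites differ → p ≈ 0.305556, d = −0.75 ln(1 − 0.407408) = 0.392437 ≈ 0.392.

d(taxon1,taxon2) = 0.392, d(taxon1,taxon3) = 0.548, d(taxon2,taxon3) = 0.392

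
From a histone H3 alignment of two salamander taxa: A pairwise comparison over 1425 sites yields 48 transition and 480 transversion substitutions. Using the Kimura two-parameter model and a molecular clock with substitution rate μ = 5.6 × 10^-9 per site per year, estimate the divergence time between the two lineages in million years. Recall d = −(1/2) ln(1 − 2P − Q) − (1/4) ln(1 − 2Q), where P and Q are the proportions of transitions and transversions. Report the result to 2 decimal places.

P = 48/1425 ≈ 0.033684 and Q = 480/1425 ≈ 0.336842.
Under the Kimura two-parameter model, d = −½ ln(1 − 2P − Q) − ¼ ln(1 − 2Q).
1 − 2P − Q = 0.59579, giving −½ ln(0.59579) = 0.258934.
1 − 2Q = 0.326316, giving −¼ ln(0.326316) = 0.279972.
d = 0.258934 + 0.279972 = 0.538906.
Under a molecular clock d = 2μt, so t = d/(2μ) = 0.538906 / (2 × 5.6 × 10^-9) = 48.12 million years.

48.12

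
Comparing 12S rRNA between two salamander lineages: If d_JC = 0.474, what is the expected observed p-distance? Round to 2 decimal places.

0.35

p = (3/4)(1 − e^(−4d/3)) = 0.75 × (1 − e^(-0.632)) = 0.75 × (1 − 0.531528) = 0.351354.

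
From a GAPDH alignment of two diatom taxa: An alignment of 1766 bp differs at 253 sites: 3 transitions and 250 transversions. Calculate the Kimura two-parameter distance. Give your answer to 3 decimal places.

P = 3/1766 ≈ 0.001699 and Q = 250/1766 ≈ 0.141563.
Under the Kimura two-parameter model, d = −½ ln(1 − 2P − Q) − ¼ ln(1 − 2Q).
1 − 2P − Q = 0.855039, giving −½ ln(0.855039) = 0.078304.
1 − 2Q = 0.716874, giving −¼ ln(0.716874) = 0.083214.
d = 0.078304 + 0.083214 = 0.161518.

0.162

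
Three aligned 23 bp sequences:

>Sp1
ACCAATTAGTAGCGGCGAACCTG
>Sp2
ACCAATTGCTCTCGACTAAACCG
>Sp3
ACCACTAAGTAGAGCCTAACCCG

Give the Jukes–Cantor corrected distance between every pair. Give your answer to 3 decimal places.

Sp1–Sp2: 8/23 sites differ → p ≈ 0.347826, d = −0.75 ln(1 − 0.463768) = 0.467391 ≈ 0.467.
Sp1–Sp3: 6/23 sites differ → p ≈ 0.26087, d = −0.75 ln(1 − 0.347827) = 0.320584 ≈ 0.321.
Sp2–Sp3: 9/23 sites differ → p ≈ 0.391304, d = −0.75 ln(1 − 0.521739) = 0.553199 ≈ 0.553.

d(Sp1,Sp2) = 0.467, d(Sp1,Sp3) = 0.321, d(Sp2,Sp3) = 0.553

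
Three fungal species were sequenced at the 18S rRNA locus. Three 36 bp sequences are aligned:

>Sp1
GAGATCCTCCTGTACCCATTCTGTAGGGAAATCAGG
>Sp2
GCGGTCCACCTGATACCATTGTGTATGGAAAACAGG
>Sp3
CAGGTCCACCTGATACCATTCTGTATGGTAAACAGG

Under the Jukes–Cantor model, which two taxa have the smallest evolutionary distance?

Sp1–Sp2: 9/36 differ, p = 0.250, d = 0.304.
Sp1–Sp3: 9/36 differ, p = 0.250, d = 0.304.
Sp2–Sp3: 4/36 differ, p = 0.111, d = 0.120.
The smallest distance is between Sp2 and Sp3.

Sp2 and Sp3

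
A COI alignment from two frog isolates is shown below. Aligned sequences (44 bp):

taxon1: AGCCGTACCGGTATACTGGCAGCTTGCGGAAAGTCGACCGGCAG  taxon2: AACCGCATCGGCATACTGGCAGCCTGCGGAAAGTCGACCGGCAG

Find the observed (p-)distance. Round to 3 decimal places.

0.114

The sequences differ at 5 of 44 positions (sites 2, 6, 8, 12, 24).
p = 5/44 = 0.113636… ≈ 0.114 (to 3 d.p.).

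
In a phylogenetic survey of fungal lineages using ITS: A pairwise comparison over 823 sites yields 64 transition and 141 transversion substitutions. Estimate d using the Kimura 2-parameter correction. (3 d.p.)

0.303

P = 64/823 ≈ 0.077764 and Q = 141/823 ≈ 0.171324.
Under the Kimura two-parameter model, d = −½ ln(1 − 2P − Q) − ¼ ln(1 − 2Q).
1 − 2P − Q = 0.673148, giving −½ ln(0.673148) = 0.197895.
1 − 2Q = 0.657352, giving −¼ ln(0.657352) = 0.104884.
d = 0.197895 + 0.104884 = 0.302779.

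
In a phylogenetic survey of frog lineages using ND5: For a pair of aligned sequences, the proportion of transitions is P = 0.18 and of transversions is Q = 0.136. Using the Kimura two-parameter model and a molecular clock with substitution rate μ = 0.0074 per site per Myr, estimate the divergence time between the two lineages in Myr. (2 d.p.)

Under the Kimura two-parameter model, d = −½ ln(1 − 2P − Q) − ¼ ln(1 − 2Q).
1 − 2P − Q = 0.504, giving −½ ln(0.504) = 0.342590.
1 − 2Q = 0.728, giving −¼ ln(0.728) = 0.079364.
d = 0.342590 + 0.079364 = 0.421954.
Under a molecular clock d = 2μt, so t = d/(2μ) = 0.421954 / (2 × 0.0074) = 28.51 Myr.

28.51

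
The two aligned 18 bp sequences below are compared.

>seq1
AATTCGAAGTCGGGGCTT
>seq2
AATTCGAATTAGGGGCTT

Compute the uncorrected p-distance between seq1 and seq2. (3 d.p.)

The sequences differ at 2 of 18 positions (sites 9, 11).
p = 2/18 = 0.111111… ≈ 0.111 (to 3 d.p.).

0.111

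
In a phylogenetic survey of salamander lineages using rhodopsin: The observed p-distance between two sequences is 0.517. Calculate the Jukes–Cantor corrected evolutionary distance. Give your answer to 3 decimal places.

d = −(3/4) ln(1 − 4p/3) = −0.75 ln(1 − 0.689333) = −0.75 ln(0.310667)
  = −0.75 × (-1.169034) = 0.876776 substitutions/site.

0.877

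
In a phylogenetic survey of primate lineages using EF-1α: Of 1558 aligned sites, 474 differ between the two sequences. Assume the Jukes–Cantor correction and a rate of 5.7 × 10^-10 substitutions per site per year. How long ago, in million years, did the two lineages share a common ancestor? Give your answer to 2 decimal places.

p = 474/1558 ≈ 0.304236.
d = −(3/4) ln(1 − 4p/3) = −0.75 ln(1 − 0.405648) = −0.75 ln(0.594352)
  = −0.75 × (-0.520284) = 0.390213 substitutions/site.
Under a molecular clock d = 2μt, so t = d/(2μ) = 0.390213 / (2 × 5.7 × 10^-10) = 342.29 million years.

342.29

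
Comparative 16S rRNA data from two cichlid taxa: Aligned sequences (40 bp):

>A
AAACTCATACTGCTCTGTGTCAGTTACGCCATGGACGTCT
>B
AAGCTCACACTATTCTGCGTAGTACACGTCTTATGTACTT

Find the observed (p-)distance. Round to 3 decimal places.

0.475

The sequences differ at 19 of 40 positions.
p = 19/40 = 0.475.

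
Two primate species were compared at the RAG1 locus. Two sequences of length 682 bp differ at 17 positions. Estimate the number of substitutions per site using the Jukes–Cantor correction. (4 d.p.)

0.0254

p = 17/682 ≈ 0.024927.
d = −(3/4) ln(1 − 4p/3) = −0.75 ln(1 − 0.033236) = −0.75 ln(0.966764)
  = −0.75 × (-0.033801) = 0.025351 substitutions/site.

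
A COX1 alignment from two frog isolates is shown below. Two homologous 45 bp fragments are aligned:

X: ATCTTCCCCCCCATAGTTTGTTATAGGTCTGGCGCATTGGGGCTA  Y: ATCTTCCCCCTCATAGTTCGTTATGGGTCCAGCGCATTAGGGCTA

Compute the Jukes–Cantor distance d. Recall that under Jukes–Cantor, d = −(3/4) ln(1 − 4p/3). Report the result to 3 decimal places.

0.147

The sequences differ at 6 of 45 sites (11, 19, 25, 30, 31, 39), so p = 6/45 ≈ 0.133333.
d = −(3/4) ln(1 − 4p/3) = −0.75 ln(1 − 0.177777) = −0.75 ln(0.822223)
  = −0.75 × (-0.195744) = 0.146808 substitutions/site.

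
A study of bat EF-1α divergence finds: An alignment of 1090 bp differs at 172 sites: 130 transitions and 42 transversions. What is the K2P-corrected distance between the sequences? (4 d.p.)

0.1823

P = 130/1090 ≈ 0.119266 and Q = 42/1090 ≈ 0.038532.
Under the Kimura two-parameter model, d = −½ ln(1 − 2P − Q) − ¼ ln(1 − 2Q).
1 − 2P − Q = 0.722936, giving −½ ln(0.722936) = 0.162217.
1 − 2Q = 0.922936, giving −¼ ln(0.922936) = 0.020049.
d = 0.162217 + 0.020049 = 0.182266.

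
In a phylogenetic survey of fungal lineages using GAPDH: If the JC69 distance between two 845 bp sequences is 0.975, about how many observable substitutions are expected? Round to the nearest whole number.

Invert JC69: p = (3/4)(1 − e^(−4d/3)) = 0.75 × (1 − e^(-1.3)) = 0.75 × (1 − 0.272532) = 0.545601.
Expected differing sites = pL ≈ 0.545601 × 845 = 461.032845 ≈ 461.

461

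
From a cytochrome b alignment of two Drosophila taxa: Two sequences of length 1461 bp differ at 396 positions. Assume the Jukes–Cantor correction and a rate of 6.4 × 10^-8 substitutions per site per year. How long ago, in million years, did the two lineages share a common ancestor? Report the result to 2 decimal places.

2.63

p = 396/1461 ≈ 0.271047.
d = −(3/4) ln(1 − 4p/3) = −0.75 ln(1 − 0.361396) = −0.75 ln(0.638604)
  = −0.75 × (-0.448471) = 0.336353 substitutions/site.
Under a molecular clock d = 2μt, so t = d/(2μ) = 0.336353 / (2 × 6.4 × 10^-8) = 2.63 million years.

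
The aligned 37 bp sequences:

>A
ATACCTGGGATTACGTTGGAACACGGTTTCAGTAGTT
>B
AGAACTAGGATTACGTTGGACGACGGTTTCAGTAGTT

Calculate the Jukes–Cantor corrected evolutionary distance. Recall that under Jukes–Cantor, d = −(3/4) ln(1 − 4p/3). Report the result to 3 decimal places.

The sequences differ at 5 of 37 sites (2, 4, 7, 21, 22), so p = 5/37 ≈ 0.135135.
d = −(3/4) ln(1 − 4p/3) = −0.75 ln(1 − 0.18018) = −0.75 ln(0.81982)
  = −0.75 × (-0.198670) = 0.149003 substitutions/site.

0.149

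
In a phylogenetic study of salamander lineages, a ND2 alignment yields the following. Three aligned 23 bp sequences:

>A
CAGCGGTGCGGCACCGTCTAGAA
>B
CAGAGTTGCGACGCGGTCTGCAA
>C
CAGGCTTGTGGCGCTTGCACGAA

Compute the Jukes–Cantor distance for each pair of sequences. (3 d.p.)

d(A,B) = 0.390, d(A,C) = 0.650, d(B,C) = 0.650

A–B: 7/23 sites differ → p ≈ 0.304348, d = −0.75 ln(1 − 0.405797) = 0.390401 ≈ 0.390.
A–C: 10/23 sites differ → p ≈ 0.434783, d = −0.75 ln(1 − 0.579711) = 0.650110 ≈ 0.650.
B–C: 10/23 sites differ → p ≈ 0.434783, d = −0.75 ln(1 − 0.579711) = 0.650110 ≈ 0.650.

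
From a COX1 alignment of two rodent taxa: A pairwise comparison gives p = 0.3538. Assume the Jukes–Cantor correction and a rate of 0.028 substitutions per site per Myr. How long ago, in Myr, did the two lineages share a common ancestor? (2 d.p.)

8.55

d = −(3/4) ln(1 − 4p/3) = −0.75 ln(1 − 0.471733) = −0.75 ln(0.528267)
  = −0.75 × (-0.638153) = 0.478615 substitutions/site.
Under a molecular clock d = 2μt, so t = d/(2μ) = 0.478615 / (2 × 0.028) = 8.55 Myr.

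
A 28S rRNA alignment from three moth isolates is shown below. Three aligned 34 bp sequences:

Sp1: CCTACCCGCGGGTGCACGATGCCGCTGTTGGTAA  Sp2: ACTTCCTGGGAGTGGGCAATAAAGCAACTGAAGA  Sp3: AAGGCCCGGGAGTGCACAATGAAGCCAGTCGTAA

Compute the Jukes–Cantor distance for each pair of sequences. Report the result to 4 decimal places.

Sp1–Sp2: 17/34 sites differ → p = 0.5, d = −0.75 ln(1 − 0.666667) = 0.823960 ≈ 0.8240.
Sp1–Sp3: 13/34 sites differ → p ≈ 0.382353, d = −0.75 ln(1 − 0.509804) = 0.534712 ≈ 0.5347.
Sp2–Sp3: 13/34 sites differ → p ≈ 0.382353, d = −0.75 ln(1 − 0.509804) = 0.534712 ≈ 0.5347.

d(Sp1,Sp2) = 0.8240, d(Sp1,Sp3) = 0.5347, d(Sp2,Sp3) = 0.5347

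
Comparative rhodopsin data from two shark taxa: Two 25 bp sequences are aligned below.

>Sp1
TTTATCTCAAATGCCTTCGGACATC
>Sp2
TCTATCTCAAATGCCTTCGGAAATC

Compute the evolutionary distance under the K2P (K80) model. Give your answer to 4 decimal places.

0.0848

Of 25 sites, 1 differences are transitions and 1 are transversions, so P = 1/25 = 0.04 and Q = 1/25 = 0.04.
Under the Kimura two-parameter model, d = −½ ln(1 − 2P − Q) − ¼ ln(1 − 2Q).
1 − 2P − Q = 0.88, giving −½ ln(0.88) = 0.063917.
1 − 2Q = 0.92, giving −¼ ln(0.92) = 0.020845.
d = 0.063917 + 0.020845 = 0.084762.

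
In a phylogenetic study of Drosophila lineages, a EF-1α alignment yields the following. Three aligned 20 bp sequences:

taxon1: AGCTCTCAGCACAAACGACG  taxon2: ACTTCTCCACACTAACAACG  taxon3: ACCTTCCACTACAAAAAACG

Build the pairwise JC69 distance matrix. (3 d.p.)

d(taxon1,taxon2) = 0.383, d(taxon1,taxon3) = 0.471, d(taxon2,taxon3) = 0.572

taxon1–taxon2: 6/20 sites differ → p = 0.3, d = −0.75 ln(1 − 0.4) = 0.383119 ≈ 0.383.
taxon1–taxon3: 7/20 sites differ → p = 0.35, d = −0.75 ln(1 − 0.466667) = 0.471457 ≈ 0.471.
taxon2–taxon3: 8/20 sites differ → p = 0.4, d = −0.75 ln(1 − 0.533333) = 0.571605 ≈ 0.572.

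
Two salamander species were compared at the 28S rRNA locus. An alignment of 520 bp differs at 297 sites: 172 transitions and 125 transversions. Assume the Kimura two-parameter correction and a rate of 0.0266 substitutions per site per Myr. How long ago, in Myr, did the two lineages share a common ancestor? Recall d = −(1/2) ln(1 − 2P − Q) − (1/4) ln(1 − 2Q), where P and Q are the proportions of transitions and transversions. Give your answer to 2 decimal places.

P = 172/520 ≈ 0.330769 and Q = 125/520 ≈ 0.240385.
Under the Kimura two-parameter model, d = −½ ln(1 − 2P − Q) − ¼ ln(1 − 2Q).
1 − 2P − Q = 0.098077, giving −½ ln(0.098077) = 1.161001.
1 − 2Q = 0.51923, giving −¼ ln(0.51923) = 0.163852.
d = 1.161001 + 0.163852 = 1.324853.
Under a molecular clock d = 2μt, so t = d/(2μ) = 1.324853 / (2 × 0.0266) = 24.90 Myr.

24.90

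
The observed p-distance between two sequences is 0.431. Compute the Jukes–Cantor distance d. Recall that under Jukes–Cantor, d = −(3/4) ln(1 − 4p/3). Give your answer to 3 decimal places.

d = −(3/4) ln(1 − 4p/3) = −0.75 ln(1 − 0.574667) = −0.75 ln(0.425333)
  = −0.75 × (-0.854883) = 0.641162 substitutions/site.

0.641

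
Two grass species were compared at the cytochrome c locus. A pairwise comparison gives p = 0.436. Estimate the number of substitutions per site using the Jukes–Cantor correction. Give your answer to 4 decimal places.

d = −(3/4) ln(1 − 4p/3) = −0.75 ln(1 − 0.581333) = −0.75 ln(0.418667)
  = −0.75 × (-0.870679) = 0.653009 substitutions/site.

0.6530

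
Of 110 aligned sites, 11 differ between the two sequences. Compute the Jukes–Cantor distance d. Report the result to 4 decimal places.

0.1073

p = 11/110 = 0.1.
d = −(3/4) ln(1 − 4p/3) = −0.75 ln(1 − 0.133333) = −0.75 ln(0.866667)
  = −0.75 × (-0.143100) = 0.107325 substitutions/site.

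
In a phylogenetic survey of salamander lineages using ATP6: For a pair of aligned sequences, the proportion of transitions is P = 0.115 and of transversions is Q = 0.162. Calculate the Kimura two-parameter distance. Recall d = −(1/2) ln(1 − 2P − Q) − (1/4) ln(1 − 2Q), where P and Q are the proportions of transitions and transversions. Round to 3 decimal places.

0.347

Under the Kimura two-parameter model, d = −½ ln(1 − 2P − Q) − ¼ ln(1 − 2Q).
1 − 2P − Q = 0.608, giving −½ ln(0.608) = 0.248790.
1 − 2Q = 0.676, giving −¼ ln(0.676) = 0.097891.
d = 0.248790 + 0.097891 = 0.346681.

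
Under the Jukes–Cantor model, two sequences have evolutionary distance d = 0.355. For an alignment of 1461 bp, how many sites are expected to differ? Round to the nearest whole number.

Invert JC69: p = (3/4)(1 − e^(−4d/3)) = 0.75 × (1 − e^(-0.473333)) = 0.75 × (1 − 0.622923) = 0.282808.
Expected differing sites = pL ≈ 0.282808 × 1461 = 413.182488 ≈ 413.

413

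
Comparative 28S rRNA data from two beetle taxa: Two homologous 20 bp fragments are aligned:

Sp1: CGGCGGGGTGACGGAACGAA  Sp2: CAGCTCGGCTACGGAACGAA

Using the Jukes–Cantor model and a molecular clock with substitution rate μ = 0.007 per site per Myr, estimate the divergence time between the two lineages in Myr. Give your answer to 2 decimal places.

The sequences differ at 5 of 20 sites (2, 5, 6, 9, 10), so p = 5/20 = 0.25.
d = −(3/4) ln(1 − 4p/3) = −0.75 ln(1 − 0.333333) = −0.75 ln(0.666667)
  = −0.75 × (-0.405465) = 0.304099 substitutions/site.
Under a molecular clock d = 2μt, so t = d/(2μ) = 0.304099 / (2 × 0.007) = 21.72 Myr.

21.72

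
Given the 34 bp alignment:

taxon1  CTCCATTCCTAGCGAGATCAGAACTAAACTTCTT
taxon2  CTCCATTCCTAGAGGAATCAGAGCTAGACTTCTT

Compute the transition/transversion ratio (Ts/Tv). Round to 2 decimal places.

4.00

Transitions are A↔G and C↔T; transversions are all other mismatches.
Transitions: 4. Transversions: 1.
R = 4/1 = 4.00.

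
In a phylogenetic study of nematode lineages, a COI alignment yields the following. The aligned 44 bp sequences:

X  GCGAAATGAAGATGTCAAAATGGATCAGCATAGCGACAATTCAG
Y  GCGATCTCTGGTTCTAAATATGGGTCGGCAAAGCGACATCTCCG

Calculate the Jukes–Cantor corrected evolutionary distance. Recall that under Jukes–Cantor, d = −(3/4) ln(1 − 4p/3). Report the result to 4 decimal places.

The sequences differ at 15 of 44 sites, so p = 15/44 ≈ 0.340909.
d = −(3/4) ln(1 − 4p/3) = −0.75 ln(1 − 0.454545) = −0.75 ln(0.545455)
  = −0.75 × (-0.606135) = 0.454601 substitutions/site.

0.4546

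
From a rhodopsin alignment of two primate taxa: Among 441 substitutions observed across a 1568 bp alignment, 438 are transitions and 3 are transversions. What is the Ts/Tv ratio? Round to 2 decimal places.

146.00

R = 438/3 = 146.00.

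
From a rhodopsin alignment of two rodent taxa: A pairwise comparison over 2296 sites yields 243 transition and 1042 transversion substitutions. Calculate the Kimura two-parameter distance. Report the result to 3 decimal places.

1.143

P = 243/2296 ≈ 0.105836 and Q = 1042/2296 ≈ 0.453833.
Under the Kimura two-parameter model, d = −½ ln(1 − 2P − Q) − ¼ ln(1 − 2Q).
1 − 2P − Q = 0.334495, giving −½ ln(0.334495) = 0.547567.
1 − 2Q = 0.092334, giving −¼ ln(0.092334) = 0.595586.
d = 0.547567 + 0.595586 = 1.143153.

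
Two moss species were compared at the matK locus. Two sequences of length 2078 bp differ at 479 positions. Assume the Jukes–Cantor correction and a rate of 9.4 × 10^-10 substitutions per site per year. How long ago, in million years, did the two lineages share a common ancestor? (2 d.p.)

146.50

p = 479/2078 ≈ 0.23051.
d = −(3/4) ln(1 − 4p/3) = −0.75 ln(1 − 0.307347) = −0.75 ln(0.692653)
  = −0.75 × (-0.367226) = 0.275420 substitutions/site.
Under a molecular clock d = 2μt, so t = d/(2μ) = 0.275420 / (2 × 9.4 × 10^-10) = 146.50 million years.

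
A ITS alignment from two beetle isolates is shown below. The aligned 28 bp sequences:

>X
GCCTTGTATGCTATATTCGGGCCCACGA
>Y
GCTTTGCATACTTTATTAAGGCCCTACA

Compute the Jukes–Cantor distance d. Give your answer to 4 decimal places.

The sequences differ at 9 of 28 sites (3, 7, 10, 13, 18, 19, 25, 26, 27), so p = 9/28 ≈ 0.321429.
d = −(3/4) ln(1 − 4p/3) = −0.75 ln(1 − 0.428572) = −0.75 ln(0.571428)
  = −0.75 × (-0.559617) = 0.419713 substitutions/site.

0.4197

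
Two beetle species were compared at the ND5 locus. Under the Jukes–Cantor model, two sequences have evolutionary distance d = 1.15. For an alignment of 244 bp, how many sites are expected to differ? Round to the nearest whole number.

Invert JC69: p = (3/4)(1 − e^(−4d/3)) = 0.75 × (1 − e^(-1.533333)) = 0.75 × (1 − 0.215815) = 0.588139.
Expected differing sites = pL ≈ 0.588139 × 244 = 143.505916 ≈ 144.

144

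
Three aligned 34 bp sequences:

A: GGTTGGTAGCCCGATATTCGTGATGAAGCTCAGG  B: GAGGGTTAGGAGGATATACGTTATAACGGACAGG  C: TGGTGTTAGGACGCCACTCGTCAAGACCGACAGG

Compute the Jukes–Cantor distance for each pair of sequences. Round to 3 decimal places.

d(A,B) = 0.535, d(A,C) = 0.597, d(B,C) = 0.477

A–B: 13/34 sites differ → p ≈ 0.382353, d = −0.75 ln(1 − 0.509804) = 0.534712 ≈ 0.535.
A–C: 14/34 sites differ → p ≈ 0.411765, d = −0.75 ln(1 − 0.54902) = 0.597249 ≈ 0.597.
B–C: 12/34 sites differ → p ≈ 0.352941, d = −0.75 ln(1 − 0.470588) = 0.476991 ≈ 0.477.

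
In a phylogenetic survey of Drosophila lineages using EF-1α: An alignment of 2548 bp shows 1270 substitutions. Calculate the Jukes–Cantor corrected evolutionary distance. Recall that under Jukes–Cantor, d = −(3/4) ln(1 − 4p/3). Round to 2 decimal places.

p = 1270/2548 ≈ 0.49843.
d = −(3/4) ln(1 − 4p/3) = −0.75 ln(1 − 0.664573) = −0.75 ln(0.335427)
  = −0.75 × (-1.092351) = 0.819263 substitutions/site.

0.82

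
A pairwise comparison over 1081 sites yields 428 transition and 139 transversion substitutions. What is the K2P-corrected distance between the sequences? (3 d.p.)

P = 428/1081 ≈ 0.39593 and Q = 139/1081 ≈ 0.128585.
Under the Kimura two-parameter model, d = −½ ln(1 − 2P − Q) − ¼ ln(1 − 2Q).
1 − 2P − Q = 0.079555, giving −½ ln(0.079555) = 1.265653.
1 − 2Q = 0.74283, giving −¼ ln(0.74283) = 0.074322.
d = 1.265653 + 0.074322 = 1.339975.

1.340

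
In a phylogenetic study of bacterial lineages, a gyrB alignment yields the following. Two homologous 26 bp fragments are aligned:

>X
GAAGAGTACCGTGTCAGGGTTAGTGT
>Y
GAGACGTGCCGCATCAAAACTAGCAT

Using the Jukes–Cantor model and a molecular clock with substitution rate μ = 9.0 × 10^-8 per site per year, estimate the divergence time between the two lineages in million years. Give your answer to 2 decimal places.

The sequences differ at 12 of 26 sites, so p = 12/26 ≈ 0.461538.
d = −(3/4) ln(1 − 4p/3) = −0.75 ln(1 − 0.615384) = −0.75 ln(0.384616)
  = −0.75 × (-0.955510) = 0.716633 substitutions/site.
Under a molecular clock d = 2μt, so t = d/(2μ) = 0.716633 / (2 × 9.0 × 10^-8) = 3.98 million years.

3.98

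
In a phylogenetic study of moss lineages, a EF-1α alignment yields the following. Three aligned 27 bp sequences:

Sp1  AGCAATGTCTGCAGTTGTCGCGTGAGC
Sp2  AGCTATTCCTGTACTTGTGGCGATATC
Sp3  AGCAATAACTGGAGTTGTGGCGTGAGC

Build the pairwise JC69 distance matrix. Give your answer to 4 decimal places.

Sp1–Sp2: 9/27 sites differ → p ≈ 0.333333, d = −0.75 ln(1 − 0.444444) = 0.440839 ≈ 0.4408.
Sp1–Sp3: 4/27 sites differ → p ≈ 0.148148, d = −0.75 ln(1 − 0.197531) = 0.165047 ≈ 0.1650.
Sp2–Sp3: 8/27 sites differ → p ≈ 0.296296, d = −0.75 ln(1 − 0.395061) = 0.376971 ≈ 0.3770.

d(Sp1,Sp2) = 0.4408, d(Sp1,Sp3) = 0.1650, d(Sp2,Sp3) = 0.3770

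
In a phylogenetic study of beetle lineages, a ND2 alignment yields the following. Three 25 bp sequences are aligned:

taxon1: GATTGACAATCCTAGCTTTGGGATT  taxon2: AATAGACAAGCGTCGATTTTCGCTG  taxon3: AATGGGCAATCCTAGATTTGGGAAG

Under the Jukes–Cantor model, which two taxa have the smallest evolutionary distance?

taxon1 and taxon3

taxon1–taxon2: 10/25 differ, p = 0.400, d = 0.572.
taxon1–taxon3: 6/25 differ, p = 0.240, d = 0.289.
taxon2–taxon3: 9/25 differ, p = 0.360, d = 0.490.
The smallest distance is between taxon1 and taxon3.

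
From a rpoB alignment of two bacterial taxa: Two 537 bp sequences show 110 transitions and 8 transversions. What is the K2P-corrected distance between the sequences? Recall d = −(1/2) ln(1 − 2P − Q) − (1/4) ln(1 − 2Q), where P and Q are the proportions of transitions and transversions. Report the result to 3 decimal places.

P = 110/537 ≈ 0.204842 and Q = 8/537 ≈ 0.014898.
Under the Kimura two-parameter model, d = −½ ln(1 − 2P − Q) − ¼ ln(1 − 2Q).
1 − 2P − Q = 0.575418, giving −½ ln(0.575418) = 0.276329.
1 − 2Q = 0.970204, giving −¼ ln(0.970204) = 0.007562.
d = 0.276329 + 0.007562 = 0.283891.

0.284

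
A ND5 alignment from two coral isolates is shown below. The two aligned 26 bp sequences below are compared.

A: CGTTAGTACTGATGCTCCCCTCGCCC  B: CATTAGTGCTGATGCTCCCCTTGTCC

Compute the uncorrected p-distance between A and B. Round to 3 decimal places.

The sequences differ at 4 of 26 positions (sites 2, 8, 22, 24).
p = 4/26 = 0.153846… ≈ 0.154 (to 3 d.p.).

0.154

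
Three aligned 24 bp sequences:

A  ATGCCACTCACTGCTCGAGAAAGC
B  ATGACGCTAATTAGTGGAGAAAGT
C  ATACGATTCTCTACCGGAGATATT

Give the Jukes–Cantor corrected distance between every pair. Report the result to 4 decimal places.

d(A,B) = 0.4408, d(A,C) = 0.6082, d(B,C) = 0.8240

A–B: 8/24 sites differ → p ≈ 0.333333, d = −0.75 ln(1 − 0.444444) = 0.440839 ≈ 0.4408.
A–C: 10/24 sites differ → p ≈ 0.416667, d = −0.75 ln(1 − 0.555556) = 0.608198 ≈ 0.6082.
B–C: 12/24 sites differ → p = 0.5, d = −0.75 ln(1 − 0.666667) = 0.823960 ≈ 0.8240.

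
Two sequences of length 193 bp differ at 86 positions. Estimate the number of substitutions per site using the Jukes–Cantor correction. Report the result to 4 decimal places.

p = 86/193 ≈ 0.445596.
d = −(3/4) ln(1 − 4p/3) = −0.75 ln(1 − 0.594128) = −0.75 ln(0.405872)
  = −0.75 × (-0.901717) = 0.676288 substitutions/site.

0.6763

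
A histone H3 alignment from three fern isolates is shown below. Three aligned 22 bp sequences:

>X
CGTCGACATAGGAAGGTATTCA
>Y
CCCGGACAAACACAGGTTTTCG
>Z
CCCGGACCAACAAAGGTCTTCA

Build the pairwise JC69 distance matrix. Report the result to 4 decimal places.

X–Y: 9/22 sites differ → p ≈ 0.409091, d = −0.75 ln(1 − 0.545455) = 0.591344 ≈ 0.5913.
X–Z: 8/22 sites differ → p ≈ 0.363636, d = −0.75 ln(1 − 0.484848) = 0.497470 ≈ 0.4975.
Y–Z: 4/22 sites differ → p ≈ 0.181818, d = −0.75 ln(1 − 0.242424) = 0.208224 ≈ 0.2082.

d(X,Y) = 0.5913, d(X,Z) = 0.4975, d(Y,Z) = 0.2082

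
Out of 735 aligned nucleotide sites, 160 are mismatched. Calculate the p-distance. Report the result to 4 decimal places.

p = 160/735 = 0.217687… ≈ 0.2177 (to 4 d.p.).

0.2177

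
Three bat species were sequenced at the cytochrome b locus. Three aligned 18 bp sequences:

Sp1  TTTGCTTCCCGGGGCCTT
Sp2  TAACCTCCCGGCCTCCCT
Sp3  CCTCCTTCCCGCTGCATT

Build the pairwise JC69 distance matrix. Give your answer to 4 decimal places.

d(Sp1,Sp2) = 0.8240, d(Sp1,Sp3) = 0.4408, d(Sp2,Sp3) = 0.8240

Sp1–Sp2: 9/18 sites differ → p = 0.5, d = −0.75 ln(1 − 0.666667) = 0.823960 ≈ 0.8240.
Sp1–Sp3: 6/18 sites differ → p ≈ 0.333333, d = −0.75 ln(1 − 0.444444) = 0.440839 ≈ 0.4408.
Sp2–Sp3: 9/18 sites differ → p = 0.5, d = −0.75 ln(1 − 0.666667) = 0.823960 ≈ 0.8240.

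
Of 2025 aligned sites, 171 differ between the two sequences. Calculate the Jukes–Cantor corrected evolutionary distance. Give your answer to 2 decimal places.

p = 171/2025 ≈ 0.084444.
d = −(3/4) ln(1 − 4p/3) = −0.75 ln(1 − 0.112592) = −0.75 ln(0.887408)
  = −0.75 × (-0.119450) = 0.089588 substitutions/site.

0.09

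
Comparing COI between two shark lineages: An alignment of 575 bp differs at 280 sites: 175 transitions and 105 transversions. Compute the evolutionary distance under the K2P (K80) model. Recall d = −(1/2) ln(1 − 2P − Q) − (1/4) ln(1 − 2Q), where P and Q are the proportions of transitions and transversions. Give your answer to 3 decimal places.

P = 175/575 ≈ 0.304348 and Q = 105/575 ≈ 0.182609.
Under the Kimura two-parameter model, d = −½ ln(1 − 2P − Q) − ¼ ln(1 − 2Q).
1 − 2P − Q = 0.208695, giving −½ ln(0.208695) = 0.783441.
1 − 2Q = 0.634782, giving −¼ ln(0.634782) = 0.113618.
d = 0.783441 + 0.113618 = 0.897059.

0.897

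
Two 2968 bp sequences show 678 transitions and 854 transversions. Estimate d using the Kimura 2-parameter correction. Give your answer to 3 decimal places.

0.897

P = 678/2968 ≈ 0.228437 and Q = 854/2968 ≈ 0.287736.
Under the Kimura two-parameter model, d = −½ ln(1 − 2P − Q) − ¼ ln(1 − 2Q).
1 − 2P − Q = 0.25539, giving −½ ln(0.25539) = 0.682482.
1 − 2Q = 0.424528, giving −¼ ln(0.424528) = 0.214194.
d = 0.682482 + 0.214194 = 0.896676.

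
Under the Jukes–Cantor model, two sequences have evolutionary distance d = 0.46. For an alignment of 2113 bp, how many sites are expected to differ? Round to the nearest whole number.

727

Invert JC69: p = (3/4)(1 − e^(−4d/3)) = 0.75 × (1 − e^(-0.613333)) = 0.75 × (1 − 0.541543) = 0.343843.
Expected differing sites = pL ≈ 0.343843 × 2113 = 726.540259 ≈ 727.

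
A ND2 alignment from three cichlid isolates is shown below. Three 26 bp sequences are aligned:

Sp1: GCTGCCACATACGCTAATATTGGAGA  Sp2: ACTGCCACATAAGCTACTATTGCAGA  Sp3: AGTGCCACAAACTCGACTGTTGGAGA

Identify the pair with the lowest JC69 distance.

Sp1–Sp2: 4/26 differ, p = 0.154, d = 0.172.
Sp1–Sp3: 7/26 differ, p = 0.269, d = 0.334.
Sp2–Sp3: 7/26 differ, p = 0.269, d = 0.334.
The smallest distance is between Sp1 and Sp2.

Sp1 and Sp2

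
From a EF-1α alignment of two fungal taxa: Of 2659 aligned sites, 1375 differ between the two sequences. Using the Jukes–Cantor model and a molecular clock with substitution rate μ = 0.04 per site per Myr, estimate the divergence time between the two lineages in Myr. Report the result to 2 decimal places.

10.96

p = 1375/2659 ≈ 0.517112.
d = −(3/4) ln(1 − 4p/3) = −0.75 ln(1 − 0.689483) = −0.75 ln(0.310517)
  = −0.75 × (-1.169517) = 0.877138 substitutions/site.
Under a molecular clock d = 2μt, so t = d/(2μ) = 0.877138 / (2 × 0.04) = 10.96 Myr.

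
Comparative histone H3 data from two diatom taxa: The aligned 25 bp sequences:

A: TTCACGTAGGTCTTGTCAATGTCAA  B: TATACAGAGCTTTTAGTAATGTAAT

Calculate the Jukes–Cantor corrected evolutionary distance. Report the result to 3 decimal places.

The sequences differ at 11 of 25 sites, so p = 11/25 = 0.44.
d = −(3/4) ln(1 − 4p/3) = −0.75 ln(1 − 0.586667) = −0.75 ln(0.413333)
  = −0.75 × (-0.883502) = 0.662627 substitutions/site.

0.663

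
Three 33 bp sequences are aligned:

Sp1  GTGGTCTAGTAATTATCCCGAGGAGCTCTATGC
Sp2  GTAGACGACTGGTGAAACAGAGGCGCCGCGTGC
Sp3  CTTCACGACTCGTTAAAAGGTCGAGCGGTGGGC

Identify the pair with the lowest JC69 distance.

Sp1–Sp2: 15/33 differ, p = 0.455, d = 0.699.
Sp1–Sp3: 18/33 differ, p = 0.545, d = 0.974.
Sp2–Sp3: 13/33 differ, p = 0.394, d = 0.559.
The smallest distance is between Sp2 and Sp3.

Sp2 and Sp3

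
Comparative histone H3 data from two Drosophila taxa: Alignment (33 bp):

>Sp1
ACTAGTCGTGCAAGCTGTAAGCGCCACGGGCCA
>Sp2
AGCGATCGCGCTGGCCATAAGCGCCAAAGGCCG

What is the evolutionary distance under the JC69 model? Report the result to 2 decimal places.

0.50

The sequences differ at 12 of 33 sites, so p = 12/33 ≈ 0.363636.
d = −(3/4) ln(1 − 4p/3) = −0.75 ln(1 − 0.484848) = −0.75 ln(0.515152)
  = −0.75 × (-0.663293) = 0.497470 substitutions/site.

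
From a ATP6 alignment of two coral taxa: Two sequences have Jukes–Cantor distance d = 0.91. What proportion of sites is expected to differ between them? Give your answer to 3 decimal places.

0.527

p = (3/4)(1 − e^(−4d/3)) = 0.75 × (1 − e^(-1.213333)) = 0.75 × (1 − 0.297205) = 0.527096.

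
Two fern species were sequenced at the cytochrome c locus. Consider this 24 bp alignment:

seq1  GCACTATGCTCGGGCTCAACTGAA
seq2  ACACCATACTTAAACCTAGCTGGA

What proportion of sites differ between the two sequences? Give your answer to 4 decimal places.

The sequences differ at 11 of 24 positions.
p = 11/24 = 0.458333… ≈ 0.4583 (to 4 d.p.).

0.4583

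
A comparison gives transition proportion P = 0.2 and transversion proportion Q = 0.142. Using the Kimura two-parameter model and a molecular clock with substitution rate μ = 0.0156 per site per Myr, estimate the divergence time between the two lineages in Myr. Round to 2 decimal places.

15.19

Under the Kimura two-parameter model, d = −½ ln(1 − 2P − Q) − ¼ ln(1 − 2Q).
1 − 2P − Q = 0.458, giving −½ ln(0.458) = 0.390443.
1 − 2Q = 0.716, giving −¼ ln(0.716) = 0.083519.
d = 0.390443 + 0.083519 = 0.473962.
Under a molecular clock d = 2μt, so t = d/(2μ) = 0.473962 / (2 × 0.0156) = 15.19 Myr.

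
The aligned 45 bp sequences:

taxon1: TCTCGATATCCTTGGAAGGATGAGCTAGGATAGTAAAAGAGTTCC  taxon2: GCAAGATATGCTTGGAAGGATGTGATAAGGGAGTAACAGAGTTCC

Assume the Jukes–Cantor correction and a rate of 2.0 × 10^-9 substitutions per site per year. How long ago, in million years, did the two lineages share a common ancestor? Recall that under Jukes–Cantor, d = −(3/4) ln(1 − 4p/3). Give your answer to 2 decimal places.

The sequences differ at 10 of 45 sites (1, 3, 4, 10, 23, 25, 28, 30, 31, 37), so p = 10/45 ≈ 0.222222.
d = −(3/4) ln(1 − 4p/3) = −0.75 ln(1 − 0.296296) = −0.75 ln(0.703704)
  = −0.75 × (-0.351397) = 0.263548 substitutions/site.
Under a molecular clock d = 2μt, so t = d/(2μ) = 0.263548 / (2 × 2.0 × 10^-9) = 65.89 million years.

65.89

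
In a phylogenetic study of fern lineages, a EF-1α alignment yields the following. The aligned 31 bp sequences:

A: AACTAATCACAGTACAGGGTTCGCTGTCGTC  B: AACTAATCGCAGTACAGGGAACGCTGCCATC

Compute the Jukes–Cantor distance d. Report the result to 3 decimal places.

The sequences differ at 5 of 31 sites (9, 20, 21, 27, 29), so p = 5/31 ≈ 0.16129.
d = −(3/4) ln(1 − 4p/3) = −0.75 ln(1 − 0.215053) = −0.75 ln(0.784947)
  = −0.75 × (-0.242139) = 0.181604 substitutions/site.

0.182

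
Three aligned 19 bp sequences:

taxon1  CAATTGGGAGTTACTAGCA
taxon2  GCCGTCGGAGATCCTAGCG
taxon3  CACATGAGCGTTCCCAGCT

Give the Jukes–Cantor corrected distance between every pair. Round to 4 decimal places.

taxon1–taxon2: 8/19 sites differ → p ≈ 0.421053, d = −0.75 ln(1 − 0.561404) = 0.618132 ≈ 0.6181.
taxon1–taxon3: 7/19 sites differ → p ≈ 0.368421, d = −0.75 ln(1 − 0.491228) = 0.506816 ≈ 0.5068.
taxon2–taxon3: 9/19 sites differ → p ≈ 0.473684, d = −0.75 ln(1 − 0.631579) = 0.748897 ≈ 0.7489.

d(taxon1,taxon2) = 0.6181, d(taxon1,taxon3) = 0.5068, d(taxon2,taxon3) = 0.7489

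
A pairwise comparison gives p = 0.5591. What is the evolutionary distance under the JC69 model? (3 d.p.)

d = −(3/4) ln(1 − 4p/3) = −0.75 ln(1 − 0.745467) = −0.75 ln(0.254533)
  = −0.75 × (-1.368325) = 1.026244 substitutions/site.

1.026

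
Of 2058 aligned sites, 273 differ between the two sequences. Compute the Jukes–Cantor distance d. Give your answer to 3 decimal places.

0.146

p = 273/2058 ≈ 0.132653.
d = −(3/4) ln(1 − 4p/3) = −0.75 ln(1 − 0.176871) = −0.75 ln(0.823129)
  = −0.75 × (-0.194642) = 0.145982 substitutions/site.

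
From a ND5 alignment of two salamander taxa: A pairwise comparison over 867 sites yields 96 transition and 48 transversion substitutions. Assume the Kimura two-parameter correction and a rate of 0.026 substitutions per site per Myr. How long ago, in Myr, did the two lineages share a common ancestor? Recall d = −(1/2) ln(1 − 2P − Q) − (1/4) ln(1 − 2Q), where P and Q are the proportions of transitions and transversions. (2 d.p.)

3.68

P = 96/867 ≈ 0.110727 and Q = 48/867 ≈ 0.055363.
Under the Kimura two-parameter model, d = −½ ln(1 − 2P − Q) − ¼ ln(1 − 2Q).
1 − 2P − Q = 0.723183, giving −½ ln(0.723183) = 0.162046.
1 − 2Q = 0.889274, giving −¼ ln(0.889274) = 0.029337.
d = 0.162046 + 0.029337 = 0.191383.
Under a molecular clock d = 2μt, so t = d/(2μ) = 0.191383 / (2 × 0.026) = 3.68 Myr.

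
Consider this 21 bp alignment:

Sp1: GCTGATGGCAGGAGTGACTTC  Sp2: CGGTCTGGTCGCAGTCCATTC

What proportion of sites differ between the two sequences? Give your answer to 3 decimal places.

The sequences differ at 11 of 21 positions.
p = 11/21 = 0.523809… ≈ 0.524 (to 3 d.p.).

0.524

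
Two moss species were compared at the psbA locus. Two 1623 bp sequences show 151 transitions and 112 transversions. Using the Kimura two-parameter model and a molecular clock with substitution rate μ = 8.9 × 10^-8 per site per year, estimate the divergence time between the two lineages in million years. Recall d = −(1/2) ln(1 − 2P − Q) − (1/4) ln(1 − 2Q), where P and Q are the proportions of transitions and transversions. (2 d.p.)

P = 151/1623 ≈ 0.093038 and Q = 112/1623 ≈ 0.069008.
Under the Kimura two-parameter model, d = −½ ln(1 − 2P − Q) − ¼ ln(1 − 2Q).
1 − 2P − Q = 0.744916, giving −½ ln(0.744916) = 0.147242.
1 − 2Q = 0.861984, giving −¼ ln(0.861984) = 0.037130.
d = 0.147242 + 0.037130 = 0.184372.
Under a molecular clock d = 2μt, so t = d/(2μ) = 0.184372 / (2 × 8.9 × 10^-8) = 1.04 million years.

1.04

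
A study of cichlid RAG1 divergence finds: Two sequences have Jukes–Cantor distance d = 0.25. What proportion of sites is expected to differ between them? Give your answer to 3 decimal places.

p = (3/4)(1 − e^(−4d/3)) = 0.75 × (1 − e^(-0.333333)) = 0.75 × (1 − 0.716532) = 0.212601.

0.213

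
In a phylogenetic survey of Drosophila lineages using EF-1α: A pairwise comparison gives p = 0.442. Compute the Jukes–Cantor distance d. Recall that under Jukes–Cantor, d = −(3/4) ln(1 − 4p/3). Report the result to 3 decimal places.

d = −(3/4) ln(1 − 4p/3) = −0.75 ln(1 − 0.589333) = −0.75 ln(0.410667)
  = −0.75 × (-0.889973) = 0.667480 substitutions/site.

0.667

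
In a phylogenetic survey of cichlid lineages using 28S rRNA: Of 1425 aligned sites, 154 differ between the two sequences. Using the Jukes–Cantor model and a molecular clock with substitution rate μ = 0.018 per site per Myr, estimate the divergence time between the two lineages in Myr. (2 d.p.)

3.24

p = 154/1425 ≈ 0.10807.
d = −(3/4) ln(1 − 4p/3) = −0.75 ln(1 − 0.144093) = −0.75 ln(0.855907)
  = −0.75 × (-0.155594) = 0.116696 substitutions/site.
Under a molecular clock d = 2μt, so t = d/(2μ) = 0.116696 / (2 × 0.018) = 3.24 Myr.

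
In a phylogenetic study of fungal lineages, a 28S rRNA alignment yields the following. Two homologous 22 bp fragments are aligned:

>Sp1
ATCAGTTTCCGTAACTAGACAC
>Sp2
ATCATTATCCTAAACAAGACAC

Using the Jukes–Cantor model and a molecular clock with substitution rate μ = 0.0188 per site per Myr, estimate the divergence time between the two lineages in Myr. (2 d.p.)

7.20

The sequences differ at 5 of 22 sites (5, 7, 11, 12, 16), so p = 5/22 ≈ 0.227273.
d = −(3/4) ln(1 − 4p/3) = −0.75 ln(1 − 0.303031) = −0.75 ln(0.696969)
  = −0.75 × (-0.361014) = 0.270761 substitutions/site.
Under a molecular clock d = 2μt, so t = d/(2μ) = 0.270761 / (2 × 0.0188) = 7.20 Myr.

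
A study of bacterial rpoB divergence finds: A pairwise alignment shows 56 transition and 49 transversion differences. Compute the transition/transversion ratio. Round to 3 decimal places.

1.143

R = 56/49 = 1.142857… ≈ 1.143 (to 3 d.p.).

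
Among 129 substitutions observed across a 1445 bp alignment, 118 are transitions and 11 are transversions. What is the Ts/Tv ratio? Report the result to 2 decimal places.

10.73

R = 118/11 = 10.727272… ≈ 10.73 (to 2 d.p.).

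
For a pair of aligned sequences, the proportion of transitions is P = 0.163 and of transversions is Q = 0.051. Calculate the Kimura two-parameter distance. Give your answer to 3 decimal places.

Under the Kimura two-parameter model, d = −½ ln(1 − 2P − Q) − ¼ ln(1 − 2Q).
1 − 2P − Q = 0.623, giving −½ ln(0.623) = 0.236604.
1 − 2Q = 0.898, giving −¼ ln(0.898) = 0.026896.
d = 0.236604 + 0.026896 = 0.263500.

0.264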